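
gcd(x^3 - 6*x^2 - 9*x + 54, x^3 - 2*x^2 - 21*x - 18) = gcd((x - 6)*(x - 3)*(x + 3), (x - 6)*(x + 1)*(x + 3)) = x^2 - 3*x - 18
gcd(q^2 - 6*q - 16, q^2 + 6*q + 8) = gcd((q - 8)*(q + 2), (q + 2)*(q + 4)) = q + 2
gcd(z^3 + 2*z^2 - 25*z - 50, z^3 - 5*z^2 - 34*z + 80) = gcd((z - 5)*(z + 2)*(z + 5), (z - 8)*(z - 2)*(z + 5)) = z + 5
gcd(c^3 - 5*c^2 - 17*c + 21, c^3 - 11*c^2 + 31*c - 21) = c^2 - 8*c + 7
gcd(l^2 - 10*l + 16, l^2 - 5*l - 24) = l - 8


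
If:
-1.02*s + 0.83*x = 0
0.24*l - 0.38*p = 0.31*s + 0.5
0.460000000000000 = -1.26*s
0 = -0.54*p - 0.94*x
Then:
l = 2.85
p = 0.78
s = -0.37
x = -0.45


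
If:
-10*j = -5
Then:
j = 1/2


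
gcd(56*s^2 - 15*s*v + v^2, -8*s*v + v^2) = 8*s - v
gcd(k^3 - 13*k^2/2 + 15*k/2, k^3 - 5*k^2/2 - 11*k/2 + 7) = 1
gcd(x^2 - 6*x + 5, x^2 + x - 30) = x - 5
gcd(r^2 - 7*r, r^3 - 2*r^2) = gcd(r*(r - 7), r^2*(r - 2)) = r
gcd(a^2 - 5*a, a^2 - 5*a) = a^2 - 5*a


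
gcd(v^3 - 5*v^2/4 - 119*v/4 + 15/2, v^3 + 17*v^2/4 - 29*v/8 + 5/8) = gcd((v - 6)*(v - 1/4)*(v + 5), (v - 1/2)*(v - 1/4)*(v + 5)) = v^2 + 19*v/4 - 5/4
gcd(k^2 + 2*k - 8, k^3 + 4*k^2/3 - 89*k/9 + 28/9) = k + 4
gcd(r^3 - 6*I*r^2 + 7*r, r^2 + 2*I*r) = r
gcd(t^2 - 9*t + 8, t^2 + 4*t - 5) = t - 1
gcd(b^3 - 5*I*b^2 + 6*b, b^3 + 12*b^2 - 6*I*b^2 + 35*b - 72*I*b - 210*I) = b - 6*I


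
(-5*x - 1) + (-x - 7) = -6*x - 8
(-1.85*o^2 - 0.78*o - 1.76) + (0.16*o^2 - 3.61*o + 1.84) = -1.69*o^2 - 4.39*o + 0.0800000000000001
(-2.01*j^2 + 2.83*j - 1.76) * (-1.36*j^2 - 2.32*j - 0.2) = 2.7336*j^4 + 0.814399999999999*j^3 - 3.77*j^2 + 3.5172*j + 0.352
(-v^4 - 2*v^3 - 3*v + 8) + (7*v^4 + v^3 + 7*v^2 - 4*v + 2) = 6*v^4 - v^3 + 7*v^2 - 7*v + 10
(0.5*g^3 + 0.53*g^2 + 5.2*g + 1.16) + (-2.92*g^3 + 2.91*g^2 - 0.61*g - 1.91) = -2.42*g^3 + 3.44*g^2 + 4.59*g - 0.75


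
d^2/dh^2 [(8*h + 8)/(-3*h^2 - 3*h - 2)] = 48*(-3*(h + 1)*(2*h + 1)^2 + (3*h + 2)*(3*h^2 + 3*h + 2))/(3*h^2 + 3*h + 2)^3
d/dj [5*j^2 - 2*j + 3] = 10*j - 2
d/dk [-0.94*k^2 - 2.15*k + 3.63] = -1.88*k - 2.15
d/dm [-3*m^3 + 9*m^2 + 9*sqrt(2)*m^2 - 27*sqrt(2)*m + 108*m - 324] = -9*m^2 + 18*m + 18*sqrt(2)*m - 27*sqrt(2) + 108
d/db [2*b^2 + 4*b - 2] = 4*b + 4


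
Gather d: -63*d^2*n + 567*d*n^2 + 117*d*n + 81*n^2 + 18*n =-63*d^2*n + d*(567*n^2 + 117*n) + 81*n^2 + 18*n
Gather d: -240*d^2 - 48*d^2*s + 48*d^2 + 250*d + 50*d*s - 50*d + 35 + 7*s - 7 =d^2*(-48*s - 192) + d*(50*s + 200) + 7*s + 28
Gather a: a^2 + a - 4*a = a^2 - 3*a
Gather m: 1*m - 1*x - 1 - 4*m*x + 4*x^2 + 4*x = m*(1 - 4*x) + 4*x^2 + 3*x - 1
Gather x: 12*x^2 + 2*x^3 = 2*x^3 + 12*x^2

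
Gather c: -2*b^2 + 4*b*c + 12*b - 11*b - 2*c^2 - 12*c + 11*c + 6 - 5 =-2*b^2 + b - 2*c^2 + c*(4*b - 1) + 1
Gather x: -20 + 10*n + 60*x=10*n + 60*x - 20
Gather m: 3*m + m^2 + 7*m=m^2 + 10*m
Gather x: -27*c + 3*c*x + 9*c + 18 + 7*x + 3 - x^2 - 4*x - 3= -18*c - x^2 + x*(3*c + 3) + 18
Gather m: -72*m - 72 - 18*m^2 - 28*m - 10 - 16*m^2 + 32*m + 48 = -34*m^2 - 68*m - 34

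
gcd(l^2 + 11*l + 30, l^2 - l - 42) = l + 6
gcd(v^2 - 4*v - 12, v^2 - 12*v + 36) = v - 6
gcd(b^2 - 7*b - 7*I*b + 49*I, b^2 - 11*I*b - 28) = b - 7*I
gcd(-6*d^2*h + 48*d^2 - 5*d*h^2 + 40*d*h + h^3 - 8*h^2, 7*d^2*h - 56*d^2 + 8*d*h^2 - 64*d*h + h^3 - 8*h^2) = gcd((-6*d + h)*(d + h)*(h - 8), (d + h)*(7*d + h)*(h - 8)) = d*h - 8*d + h^2 - 8*h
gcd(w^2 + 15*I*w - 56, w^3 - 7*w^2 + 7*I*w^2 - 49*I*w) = w + 7*I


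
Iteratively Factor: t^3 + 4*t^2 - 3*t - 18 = (t + 3)*(t^2 + t - 6) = (t - 2)*(t + 3)*(t + 3)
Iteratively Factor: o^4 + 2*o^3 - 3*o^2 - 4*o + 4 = (o + 2)*(o^3 - 3*o + 2) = (o + 2)^2*(o^2 - 2*o + 1) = (o - 1)*(o + 2)^2*(o - 1)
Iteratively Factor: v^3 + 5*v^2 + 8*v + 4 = (v + 2)*(v^2 + 3*v + 2) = (v + 2)^2*(v + 1)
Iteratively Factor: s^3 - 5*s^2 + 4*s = (s)*(s^2 - 5*s + 4) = s*(s - 1)*(s - 4)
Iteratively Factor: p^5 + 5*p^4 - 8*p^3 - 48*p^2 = (p + 4)*(p^4 + p^3 - 12*p^2) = p*(p + 4)*(p^3 + p^2 - 12*p) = p*(p + 4)^2*(p^2 - 3*p) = p^2*(p + 4)^2*(p - 3)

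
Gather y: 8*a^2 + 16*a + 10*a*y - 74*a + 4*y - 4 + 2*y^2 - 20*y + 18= 8*a^2 - 58*a + 2*y^2 + y*(10*a - 16) + 14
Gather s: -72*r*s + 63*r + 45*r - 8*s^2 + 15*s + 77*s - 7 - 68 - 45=108*r - 8*s^2 + s*(92 - 72*r) - 120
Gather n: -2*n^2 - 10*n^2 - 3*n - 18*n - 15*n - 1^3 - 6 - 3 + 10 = -12*n^2 - 36*n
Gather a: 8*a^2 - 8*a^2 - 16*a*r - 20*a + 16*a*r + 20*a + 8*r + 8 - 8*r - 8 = 0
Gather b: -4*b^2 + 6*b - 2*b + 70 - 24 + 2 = -4*b^2 + 4*b + 48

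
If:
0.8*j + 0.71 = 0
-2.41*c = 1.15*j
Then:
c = 0.42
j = -0.89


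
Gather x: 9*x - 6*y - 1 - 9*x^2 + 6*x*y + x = -9*x^2 + x*(6*y + 10) - 6*y - 1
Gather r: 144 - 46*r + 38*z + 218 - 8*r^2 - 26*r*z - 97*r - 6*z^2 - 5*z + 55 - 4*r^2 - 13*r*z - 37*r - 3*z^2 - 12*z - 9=-12*r^2 + r*(-39*z - 180) - 9*z^2 + 21*z + 408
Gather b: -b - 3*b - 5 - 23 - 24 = -4*b - 52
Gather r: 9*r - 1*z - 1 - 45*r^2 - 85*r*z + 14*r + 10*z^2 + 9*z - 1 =-45*r^2 + r*(23 - 85*z) + 10*z^2 + 8*z - 2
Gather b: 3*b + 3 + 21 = 3*b + 24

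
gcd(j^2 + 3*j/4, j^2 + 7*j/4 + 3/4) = j + 3/4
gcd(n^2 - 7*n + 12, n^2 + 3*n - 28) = n - 4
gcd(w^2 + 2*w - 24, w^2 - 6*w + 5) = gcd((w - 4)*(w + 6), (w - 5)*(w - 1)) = 1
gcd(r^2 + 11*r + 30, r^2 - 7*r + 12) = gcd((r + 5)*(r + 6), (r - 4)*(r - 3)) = 1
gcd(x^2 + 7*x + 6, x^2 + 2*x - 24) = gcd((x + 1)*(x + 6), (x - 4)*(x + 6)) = x + 6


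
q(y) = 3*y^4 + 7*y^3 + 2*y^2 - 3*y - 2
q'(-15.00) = -35838.00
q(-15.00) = 128743.00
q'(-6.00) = -1863.00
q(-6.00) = 2464.00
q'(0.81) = 20.40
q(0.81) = 1.89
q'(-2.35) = -52.16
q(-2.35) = 16.74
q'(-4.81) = -871.80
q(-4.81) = 885.55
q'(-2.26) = -43.30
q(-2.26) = 12.46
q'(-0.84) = 1.35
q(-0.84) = -0.72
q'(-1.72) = -8.81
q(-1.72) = -0.29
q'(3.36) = 702.72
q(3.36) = 658.40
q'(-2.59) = -80.98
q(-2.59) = 32.56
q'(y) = 12*y^3 + 21*y^2 + 4*y - 3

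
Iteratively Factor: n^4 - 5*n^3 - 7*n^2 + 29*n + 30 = (n + 1)*(n^3 - 6*n^2 - n + 30) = (n + 1)*(n + 2)*(n^2 - 8*n + 15) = (n - 5)*(n + 1)*(n + 2)*(n - 3)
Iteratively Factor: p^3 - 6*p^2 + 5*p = (p - 5)*(p^2 - p) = p*(p - 5)*(p - 1)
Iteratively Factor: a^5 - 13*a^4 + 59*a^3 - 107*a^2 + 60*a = (a)*(a^4 - 13*a^3 + 59*a^2 - 107*a + 60) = a*(a - 3)*(a^3 - 10*a^2 + 29*a - 20) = a*(a - 3)*(a - 1)*(a^2 - 9*a + 20) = a*(a - 5)*(a - 3)*(a - 1)*(a - 4)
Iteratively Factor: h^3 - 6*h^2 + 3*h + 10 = (h - 5)*(h^2 - h - 2) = (h - 5)*(h + 1)*(h - 2)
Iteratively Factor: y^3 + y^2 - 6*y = (y - 2)*(y^2 + 3*y) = y*(y - 2)*(y + 3)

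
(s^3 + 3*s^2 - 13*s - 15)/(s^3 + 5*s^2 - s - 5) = (s - 3)/(s - 1)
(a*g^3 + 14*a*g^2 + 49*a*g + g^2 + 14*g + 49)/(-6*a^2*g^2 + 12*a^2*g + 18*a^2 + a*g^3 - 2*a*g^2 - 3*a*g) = (-a*g^3 - 14*a*g^2 - 49*a*g - g^2 - 14*g - 49)/(a*(6*a*g^2 - 12*a*g - 18*a - g^3 + 2*g^2 + 3*g))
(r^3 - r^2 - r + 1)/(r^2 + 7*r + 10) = (r^3 - r^2 - r + 1)/(r^2 + 7*r + 10)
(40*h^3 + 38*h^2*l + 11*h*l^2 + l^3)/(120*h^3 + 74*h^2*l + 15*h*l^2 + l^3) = (2*h + l)/(6*h + l)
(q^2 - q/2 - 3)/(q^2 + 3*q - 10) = (q + 3/2)/(q + 5)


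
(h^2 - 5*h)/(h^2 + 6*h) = (h - 5)/(h + 6)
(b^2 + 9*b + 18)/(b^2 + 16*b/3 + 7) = 3*(b + 6)/(3*b + 7)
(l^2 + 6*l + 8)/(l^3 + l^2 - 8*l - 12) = (l + 4)/(l^2 - l - 6)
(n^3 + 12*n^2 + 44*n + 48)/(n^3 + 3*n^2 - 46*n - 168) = (n + 2)/(n - 7)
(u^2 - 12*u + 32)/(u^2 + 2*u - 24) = (u - 8)/(u + 6)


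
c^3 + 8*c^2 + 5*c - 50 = (c - 2)*(c + 5)^2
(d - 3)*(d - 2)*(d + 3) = d^3 - 2*d^2 - 9*d + 18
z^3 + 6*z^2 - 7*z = z*(z - 1)*(z + 7)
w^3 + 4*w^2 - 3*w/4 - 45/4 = (w - 3/2)*(w + 5/2)*(w + 3)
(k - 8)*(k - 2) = k^2 - 10*k + 16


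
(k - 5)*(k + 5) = k^2 - 25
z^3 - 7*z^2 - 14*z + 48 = (z - 8)*(z - 2)*(z + 3)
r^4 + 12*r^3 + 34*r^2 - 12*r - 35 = (r - 1)*(r + 1)*(r + 5)*(r + 7)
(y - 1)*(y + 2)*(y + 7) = y^3 + 8*y^2 + 5*y - 14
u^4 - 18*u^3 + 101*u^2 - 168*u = u*(u - 8)*(u - 7)*(u - 3)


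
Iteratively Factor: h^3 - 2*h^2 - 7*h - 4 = (h - 4)*(h^2 + 2*h + 1) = (h - 4)*(h + 1)*(h + 1)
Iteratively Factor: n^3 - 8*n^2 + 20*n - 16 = (n - 2)*(n^2 - 6*n + 8) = (n - 2)^2*(n - 4)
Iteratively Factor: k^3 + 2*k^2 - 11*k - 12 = (k - 3)*(k^2 + 5*k + 4) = (k - 3)*(k + 4)*(k + 1)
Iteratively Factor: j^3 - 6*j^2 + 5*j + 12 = (j - 3)*(j^2 - 3*j - 4) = (j - 3)*(j + 1)*(j - 4)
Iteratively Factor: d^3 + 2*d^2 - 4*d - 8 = (d - 2)*(d^2 + 4*d + 4) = (d - 2)*(d + 2)*(d + 2)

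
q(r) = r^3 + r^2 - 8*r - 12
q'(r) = 3*r^2 + 2*r - 8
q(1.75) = -17.58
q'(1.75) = 4.69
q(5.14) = 109.10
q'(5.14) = 81.54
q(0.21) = -13.63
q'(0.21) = -7.45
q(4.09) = 40.43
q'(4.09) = 50.36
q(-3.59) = -16.66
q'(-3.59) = 23.48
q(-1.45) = -1.35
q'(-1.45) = -4.59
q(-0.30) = -9.54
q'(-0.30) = -8.33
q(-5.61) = -112.21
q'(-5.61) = 75.20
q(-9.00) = -588.00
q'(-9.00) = 217.00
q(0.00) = -12.00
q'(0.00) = -8.00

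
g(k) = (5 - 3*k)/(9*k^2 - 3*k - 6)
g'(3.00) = 0.00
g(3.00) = -0.06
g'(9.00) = 0.00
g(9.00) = -0.03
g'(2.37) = -0.02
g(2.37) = -0.06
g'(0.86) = -6.60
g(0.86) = -1.26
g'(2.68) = -0.01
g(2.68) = -0.06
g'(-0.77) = 43.66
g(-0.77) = 4.44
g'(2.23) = -0.03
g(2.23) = -0.05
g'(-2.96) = 0.08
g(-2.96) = 0.17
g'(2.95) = 0.00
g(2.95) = -0.06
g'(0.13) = 0.56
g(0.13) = -0.74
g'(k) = (3 - 18*k)*(5 - 3*k)/(9*k^2 - 3*k - 6)^2 - 3/(9*k^2 - 3*k - 6)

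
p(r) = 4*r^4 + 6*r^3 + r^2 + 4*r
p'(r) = 16*r^3 + 18*r^2 + 2*r + 4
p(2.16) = 160.84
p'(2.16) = 253.54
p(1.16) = 22.59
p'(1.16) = 55.52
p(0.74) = 7.14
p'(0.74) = 21.82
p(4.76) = 2742.27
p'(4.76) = 2146.96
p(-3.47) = 327.40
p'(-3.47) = -454.71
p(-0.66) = -3.17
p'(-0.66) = 5.92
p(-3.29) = 252.64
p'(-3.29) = -377.53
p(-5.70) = 3120.93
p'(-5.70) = -2385.67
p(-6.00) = 3900.00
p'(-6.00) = -2816.00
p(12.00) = 93504.00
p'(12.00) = 30268.00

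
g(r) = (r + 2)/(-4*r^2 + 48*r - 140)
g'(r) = (r + 2)*(8*r - 48)/(-4*r^2 + 48*r - 140)^2 + 1/(-4*r^2 + 48*r - 140) = (-r^2 + 12*r + 2*(r - 6)*(r + 2) - 35)/(4*(r^2 - 12*r + 35)^2)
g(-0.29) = -0.01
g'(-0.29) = -0.01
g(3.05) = -0.16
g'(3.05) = -0.16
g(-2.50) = 0.00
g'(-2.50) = -0.00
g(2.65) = -0.11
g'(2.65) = -0.10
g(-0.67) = -0.01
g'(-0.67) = -0.01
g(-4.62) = 0.01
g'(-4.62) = -0.00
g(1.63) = -0.05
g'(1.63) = -0.04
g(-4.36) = 0.01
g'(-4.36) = -0.00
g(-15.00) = 0.01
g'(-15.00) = 0.00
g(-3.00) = 0.00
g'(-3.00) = 0.00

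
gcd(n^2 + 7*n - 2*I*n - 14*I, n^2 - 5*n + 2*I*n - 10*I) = 1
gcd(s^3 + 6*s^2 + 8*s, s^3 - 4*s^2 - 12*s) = s^2 + 2*s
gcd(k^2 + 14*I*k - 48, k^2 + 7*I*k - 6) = k + 6*I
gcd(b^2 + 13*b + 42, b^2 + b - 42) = b + 7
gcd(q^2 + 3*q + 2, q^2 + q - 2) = q + 2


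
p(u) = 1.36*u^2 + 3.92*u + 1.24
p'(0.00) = 3.92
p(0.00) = 1.24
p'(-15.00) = -36.88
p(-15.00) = 248.44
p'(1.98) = 9.31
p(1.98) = 14.33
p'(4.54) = 16.27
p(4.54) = 47.07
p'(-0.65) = 2.15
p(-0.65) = -0.73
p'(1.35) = 7.59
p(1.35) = 9.01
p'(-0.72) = 1.96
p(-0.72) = -0.88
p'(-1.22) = 0.60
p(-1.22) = -1.52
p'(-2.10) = -1.79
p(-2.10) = -0.99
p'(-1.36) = 0.22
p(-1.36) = -1.58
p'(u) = 2.72*u + 3.92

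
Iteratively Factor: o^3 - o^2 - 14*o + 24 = (o + 4)*(o^2 - 5*o + 6) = (o - 2)*(o + 4)*(o - 3)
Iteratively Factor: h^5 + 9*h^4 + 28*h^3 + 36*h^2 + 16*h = (h + 2)*(h^4 + 7*h^3 + 14*h^2 + 8*h) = (h + 2)*(h + 4)*(h^3 + 3*h^2 + 2*h) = h*(h + 2)*(h + 4)*(h^2 + 3*h + 2) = h*(h + 2)^2*(h + 4)*(h + 1)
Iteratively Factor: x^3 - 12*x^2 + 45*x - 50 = (x - 5)*(x^2 - 7*x + 10) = (x - 5)^2*(x - 2)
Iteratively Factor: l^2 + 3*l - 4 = (l + 4)*(l - 1)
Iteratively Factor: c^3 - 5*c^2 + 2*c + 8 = (c + 1)*(c^2 - 6*c + 8) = (c - 4)*(c + 1)*(c - 2)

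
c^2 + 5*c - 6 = (c - 1)*(c + 6)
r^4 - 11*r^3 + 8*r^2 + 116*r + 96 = (r - 8)*(r - 6)*(r + 1)*(r + 2)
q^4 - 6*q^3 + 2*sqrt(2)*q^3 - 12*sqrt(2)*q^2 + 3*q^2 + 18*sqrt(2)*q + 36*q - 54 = (q - 3)^2*(q - sqrt(2))*(q + 3*sqrt(2))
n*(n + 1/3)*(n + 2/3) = n^3 + n^2 + 2*n/9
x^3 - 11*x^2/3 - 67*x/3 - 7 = (x - 7)*(x + 1/3)*(x + 3)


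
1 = 1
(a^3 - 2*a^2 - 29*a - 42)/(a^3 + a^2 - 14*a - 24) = (a - 7)/(a - 4)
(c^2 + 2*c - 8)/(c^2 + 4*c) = (c - 2)/c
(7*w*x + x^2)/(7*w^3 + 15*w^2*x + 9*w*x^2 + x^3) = x/(w^2 + 2*w*x + x^2)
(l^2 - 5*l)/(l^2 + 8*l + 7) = l*(l - 5)/(l^2 + 8*l + 7)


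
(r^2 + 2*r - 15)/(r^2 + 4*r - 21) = (r + 5)/(r + 7)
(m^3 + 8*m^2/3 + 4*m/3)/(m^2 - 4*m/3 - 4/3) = m*(m + 2)/(m - 2)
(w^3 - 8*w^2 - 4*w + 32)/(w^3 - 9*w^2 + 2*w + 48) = (w - 2)/(w - 3)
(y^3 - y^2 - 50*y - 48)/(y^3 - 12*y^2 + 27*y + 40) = (y + 6)/(y - 5)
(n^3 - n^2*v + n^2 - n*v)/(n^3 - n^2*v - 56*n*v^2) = (-n^2 + n*v - n + v)/(-n^2 + n*v + 56*v^2)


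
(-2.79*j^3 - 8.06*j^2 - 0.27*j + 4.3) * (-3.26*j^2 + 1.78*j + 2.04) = 9.0954*j^5 + 21.3094*j^4 - 19.1582*j^3 - 30.941*j^2 + 7.1032*j + 8.772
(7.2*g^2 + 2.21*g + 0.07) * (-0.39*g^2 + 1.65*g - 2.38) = -2.808*g^4 + 11.0181*g^3 - 13.5168*g^2 - 5.1443*g - 0.1666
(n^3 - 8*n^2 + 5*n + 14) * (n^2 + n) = n^5 - 7*n^4 - 3*n^3 + 19*n^2 + 14*n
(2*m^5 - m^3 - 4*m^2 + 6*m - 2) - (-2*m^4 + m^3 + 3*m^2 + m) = 2*m^5 + 2*m^4 - 2*m^3 - 7*m^2 + 5*m - 2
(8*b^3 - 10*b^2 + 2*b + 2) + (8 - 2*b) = 8*b^3 - 10*b^2 + 10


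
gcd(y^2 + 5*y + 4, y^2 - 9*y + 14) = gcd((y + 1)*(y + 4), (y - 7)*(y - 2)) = 1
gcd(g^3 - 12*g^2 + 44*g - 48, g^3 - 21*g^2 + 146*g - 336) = g - 6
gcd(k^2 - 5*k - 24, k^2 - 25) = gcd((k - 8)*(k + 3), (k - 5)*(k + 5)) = 1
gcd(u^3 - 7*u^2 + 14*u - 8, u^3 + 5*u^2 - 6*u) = u - 1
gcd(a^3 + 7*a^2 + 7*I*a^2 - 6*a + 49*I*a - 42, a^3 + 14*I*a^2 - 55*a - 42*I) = a^2 + 7*I*a - 6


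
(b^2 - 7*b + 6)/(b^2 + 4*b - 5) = (b - 6)/(b + 5)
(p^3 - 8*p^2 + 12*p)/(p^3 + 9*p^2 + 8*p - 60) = p*(p - 6)/(p^2 + 11*p + 30)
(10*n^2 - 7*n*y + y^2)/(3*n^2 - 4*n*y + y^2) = (10*n^2 - 7*n*y + y^2)/(3*n^2 - 4*n*y + y^2)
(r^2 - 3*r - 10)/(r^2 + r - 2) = (r - 5)/(r - 1)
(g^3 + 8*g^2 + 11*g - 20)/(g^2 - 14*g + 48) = (g^3 + 8*g^2 + 11*g - 20)/(g^2 - 14*g + 48)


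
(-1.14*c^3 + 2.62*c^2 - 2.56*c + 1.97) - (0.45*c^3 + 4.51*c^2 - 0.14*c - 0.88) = -1.59*c^3 - 1.89*c^2 - 2.42*c + 2.85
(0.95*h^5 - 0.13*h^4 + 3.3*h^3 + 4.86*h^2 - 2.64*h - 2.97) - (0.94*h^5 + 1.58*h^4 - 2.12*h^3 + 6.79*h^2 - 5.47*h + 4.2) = 0.01*h^5 - 1.71*h^4 + 5.42*h^3 - 1.93*h^2 + 2.83*h - 7.17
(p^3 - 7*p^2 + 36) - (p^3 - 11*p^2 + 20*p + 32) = 4*p^2 - 20*p + 4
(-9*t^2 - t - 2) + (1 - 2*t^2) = -11*t^2 - t - 1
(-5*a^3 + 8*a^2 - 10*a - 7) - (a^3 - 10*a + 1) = -6*a^3 + 8*a^2 - 8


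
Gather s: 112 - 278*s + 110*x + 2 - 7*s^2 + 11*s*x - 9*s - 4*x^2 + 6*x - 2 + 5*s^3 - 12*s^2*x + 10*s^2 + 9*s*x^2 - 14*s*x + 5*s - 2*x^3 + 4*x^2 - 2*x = 5*s^3 + s^2*(3 - 12*x) + s*(9*x^2 - 3*x - 282) - 2*x^3 + 114*x + 112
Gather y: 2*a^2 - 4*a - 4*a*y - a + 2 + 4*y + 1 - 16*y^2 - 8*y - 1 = 2*a^2 - 5*a - 16*y^2 + y*(-4*a - 4) + 2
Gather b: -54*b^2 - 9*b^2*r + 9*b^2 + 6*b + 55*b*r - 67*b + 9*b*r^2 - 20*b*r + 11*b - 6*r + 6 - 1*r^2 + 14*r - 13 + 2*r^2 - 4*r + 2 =b^2*(-9*r - 45) + b*(9*r^2 + 35*r - 50) + r^2 + 4*r - 5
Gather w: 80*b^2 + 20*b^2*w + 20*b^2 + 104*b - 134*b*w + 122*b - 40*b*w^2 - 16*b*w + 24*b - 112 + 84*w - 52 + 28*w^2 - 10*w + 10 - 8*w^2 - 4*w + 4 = 100*b^2 + 250*b + w^2*(20 - 40*b) + w*(20*b^2 - 150*b + 70) - 150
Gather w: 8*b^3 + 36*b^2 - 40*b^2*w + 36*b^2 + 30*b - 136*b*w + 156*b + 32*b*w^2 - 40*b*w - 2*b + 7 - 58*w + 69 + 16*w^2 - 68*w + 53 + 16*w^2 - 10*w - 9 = 8*b^3 + 72*b^2 + 184*b + w^2*(32*b + 32) + w*(-40*b^2 - 176*b - 136) + 120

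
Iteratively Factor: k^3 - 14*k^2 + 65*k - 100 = (k - 5)*(k^2 - 9*k + 20) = (k - 5)*(k - 4)*(k - 5)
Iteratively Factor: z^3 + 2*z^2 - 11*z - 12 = (z + 1)*(z^2 + z - 12) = (z - 3)*(z + 1)*(z + 4)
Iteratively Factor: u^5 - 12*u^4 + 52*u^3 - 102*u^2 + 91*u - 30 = (u - 2)*(u^4 - 10*u^3 + 32*u^2 - 38*u + 15) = (u - 5)*(u - 2)*(u^3 - 5*u^2 + 7*u - 3) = (u - 5)*(u - 3)*(u - 2)*(u^2 - 2*u + 1) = (u - 5)*(u - 3)*(u - 2)*(u - 1)*(u - 1)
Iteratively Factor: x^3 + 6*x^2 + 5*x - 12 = (x + 4)*(x^2 + 2*x - 3) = (x + 3)*(x + 4)*(x - 1)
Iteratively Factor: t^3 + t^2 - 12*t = (t - 3)*(t^2 + 4*t) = t*(t - 3)*(t + 4)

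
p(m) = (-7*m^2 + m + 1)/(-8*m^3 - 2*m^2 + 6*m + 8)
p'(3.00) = -0.11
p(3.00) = 0.28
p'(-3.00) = -0.14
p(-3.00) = -0.35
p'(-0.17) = 0.41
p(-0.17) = 0.09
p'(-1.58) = -0.44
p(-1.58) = -0.72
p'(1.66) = -0.98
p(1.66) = 0.69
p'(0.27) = -0.33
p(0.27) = 0.08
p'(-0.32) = 0.90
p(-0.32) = -0.01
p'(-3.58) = -0.09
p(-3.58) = -0.28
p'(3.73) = -0.06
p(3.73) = 0.22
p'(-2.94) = -0.14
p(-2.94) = -0.35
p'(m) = (1 - 14*m)/(-8*m^3 - 2*m^2 + 6*m + 8) + (-7*m^2 + m + 1)*(24*m^2 + 4*m - 6)/(-8*m^3 - 2*m^2 + 6*m + 8)^2 = (-28*m^4 + 8*m^3 - 8*m^2 - 54*m + 1)/(2*(16*m^6 + 8*m^5 - 23*m^4 - 38*m^3 + m^2 + 24*m + 16))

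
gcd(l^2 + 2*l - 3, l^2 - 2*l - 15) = l + 3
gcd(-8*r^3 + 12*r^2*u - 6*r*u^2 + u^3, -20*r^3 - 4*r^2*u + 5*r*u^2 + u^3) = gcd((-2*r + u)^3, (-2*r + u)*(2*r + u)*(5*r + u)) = 2*r - u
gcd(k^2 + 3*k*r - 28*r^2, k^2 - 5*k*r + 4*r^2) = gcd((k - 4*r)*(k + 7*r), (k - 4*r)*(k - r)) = -k + 4*r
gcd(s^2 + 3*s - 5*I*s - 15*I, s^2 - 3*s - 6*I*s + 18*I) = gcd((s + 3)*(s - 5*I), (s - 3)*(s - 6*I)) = 1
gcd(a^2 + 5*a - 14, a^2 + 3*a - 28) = a + 7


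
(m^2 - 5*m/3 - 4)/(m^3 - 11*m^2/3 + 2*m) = (3*m + 4)/(m*(3*m - 2))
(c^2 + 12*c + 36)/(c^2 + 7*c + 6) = (c + 6)/(c + 1)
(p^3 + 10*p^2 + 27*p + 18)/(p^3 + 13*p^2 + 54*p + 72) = (p + 1)/(p + 4)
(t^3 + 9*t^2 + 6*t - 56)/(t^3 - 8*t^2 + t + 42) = (t^3 + 9*t^2 + 6*t - 56)/(t^3 - 8*t^2 + t + 42)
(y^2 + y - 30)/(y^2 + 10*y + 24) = (y - 5)/(y + 4)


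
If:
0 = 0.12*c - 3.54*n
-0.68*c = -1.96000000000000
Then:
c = 2.88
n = 0.10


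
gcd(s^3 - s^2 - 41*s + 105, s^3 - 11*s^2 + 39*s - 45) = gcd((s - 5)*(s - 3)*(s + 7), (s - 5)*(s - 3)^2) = s^2 - 8*s + 15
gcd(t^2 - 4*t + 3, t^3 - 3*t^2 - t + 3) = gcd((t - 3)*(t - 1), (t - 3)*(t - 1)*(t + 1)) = t^2 - 4*t + 3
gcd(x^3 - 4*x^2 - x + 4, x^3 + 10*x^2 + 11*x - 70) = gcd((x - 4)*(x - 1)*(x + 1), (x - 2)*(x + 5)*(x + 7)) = 1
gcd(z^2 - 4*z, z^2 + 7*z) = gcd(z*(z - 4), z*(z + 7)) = z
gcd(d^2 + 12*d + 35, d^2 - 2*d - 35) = d + 5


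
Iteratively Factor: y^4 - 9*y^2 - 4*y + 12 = (y - 3)*(y^3 + 3*y^2 - 4) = (y - 3)*(y + 2)*(y^2 + y - 2) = (y - 3)*(y - 1)*(y + 2)*(y + 2)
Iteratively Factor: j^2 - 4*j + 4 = (j - 2)*(j - 2)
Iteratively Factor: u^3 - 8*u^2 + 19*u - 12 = (u - 4)*(u^2 - 4*u + 3) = (u - 4)*(u - 1)*(u - 3)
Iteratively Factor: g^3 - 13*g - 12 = (g + 3)*(g^2 - 3*g - 4) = (g + 1)*(g + 3)*(g - 4)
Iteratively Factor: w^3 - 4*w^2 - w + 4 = (w + 1)*(w^2 - 5*w + 4) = (w - 4)*(w + 1)*(w - 1)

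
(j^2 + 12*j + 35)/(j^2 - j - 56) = (j + 5)/(j - 8)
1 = 1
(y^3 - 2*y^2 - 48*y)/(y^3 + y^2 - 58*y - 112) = y*(y + 6)/(y^2 + 9*y + 14)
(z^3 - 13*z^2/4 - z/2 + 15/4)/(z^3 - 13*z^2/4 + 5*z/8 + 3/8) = 2*(4*z^2 - z - 5)/(8*z^2 - 2*z - 1)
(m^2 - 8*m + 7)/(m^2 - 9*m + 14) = (m - 1)/(m - 2)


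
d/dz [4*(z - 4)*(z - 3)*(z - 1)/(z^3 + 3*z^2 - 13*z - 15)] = 4*(11*z^2 + 2*z - 49)/(z^4 + 12*z^3 + 46*z^2 + 60*z + 25)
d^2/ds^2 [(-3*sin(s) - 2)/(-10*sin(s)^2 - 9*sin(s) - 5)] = (-300*sin(s)^5 - 530*sin(s)^4 + 960*sin(s)^3 + 1573*sin(s)^2 + 195*sin(s) - 146)/(10*sin(s)^2 + 9*sin(s) + 5)^3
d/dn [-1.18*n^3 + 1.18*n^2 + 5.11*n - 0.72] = -3.54*n^2 + 2.36*n + 5.11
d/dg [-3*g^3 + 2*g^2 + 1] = g*(4 - 9*g)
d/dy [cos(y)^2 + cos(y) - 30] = -sin(y) - sin(2*y)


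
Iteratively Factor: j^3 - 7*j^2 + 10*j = (j - 2)*(j^2 - 5*j) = (j - 5)*(j - 2)*(j)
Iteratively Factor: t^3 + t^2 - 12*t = (t + 4)*(t^2 - 3*t) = t*(t + 4)*(t - 3)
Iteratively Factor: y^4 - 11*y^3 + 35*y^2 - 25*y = (y - 5)*(y^3 - 6*y^2 + 5*y) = (y - 5)*(y - 1)*(y^2 - 5*y) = y*(y - 5)*(y - 1)*(y - 5)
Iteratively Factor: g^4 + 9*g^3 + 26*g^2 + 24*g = (g + 3)*(g^3 + 6*g^2 + 8*g) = g*(g + 3)*(g^2 + 6*g + 8) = g*(g + 2)*(g + 3)*(g + 4)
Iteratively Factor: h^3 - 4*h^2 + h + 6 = (h + 1)*(h^2 - 5*h + 6) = (h - 2)*(h + 1)*(h - 3)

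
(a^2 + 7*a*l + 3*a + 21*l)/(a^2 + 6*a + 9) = (a + 7*l)/(a + 3)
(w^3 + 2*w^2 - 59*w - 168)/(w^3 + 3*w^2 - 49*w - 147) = (w - 8)/(w - 7)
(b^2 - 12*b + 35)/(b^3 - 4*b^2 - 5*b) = (b - 7)/(b*(b + 1))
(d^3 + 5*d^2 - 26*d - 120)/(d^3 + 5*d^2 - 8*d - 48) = (d^2 + d - 30)/(d^2 + d - 12)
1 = 1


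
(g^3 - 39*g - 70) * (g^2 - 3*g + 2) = g^5 - 3*g^4 - 37*g^3 + 47*g^2 + 132*g - 140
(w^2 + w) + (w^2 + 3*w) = 2*w^2 + 4*w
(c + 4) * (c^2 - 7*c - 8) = c^3 - 3*c^2 - 36*c - 32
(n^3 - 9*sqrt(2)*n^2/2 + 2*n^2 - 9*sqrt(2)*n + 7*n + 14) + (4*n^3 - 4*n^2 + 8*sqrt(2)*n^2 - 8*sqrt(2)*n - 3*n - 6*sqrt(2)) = 5*n^3 - 2*n^2 + 7*sqrt(2)*n^2/2 - 17*sqrt(2)*n + 4*n - 6*sqrt(2) + 14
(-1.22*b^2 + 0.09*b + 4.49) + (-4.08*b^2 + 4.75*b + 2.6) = -5.3*b^2 + 4.84*b + 7.09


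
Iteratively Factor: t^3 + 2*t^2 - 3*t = (t)*(t^2 + 2*t - 3) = t*(t + 3)*(t - 1)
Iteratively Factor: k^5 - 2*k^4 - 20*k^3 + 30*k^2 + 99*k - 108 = (k - 1)*(k^4 - k^3 - 21*k^2 + 9*k + 108) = (k - 1)*(k + 3)*(k^3 - 4*k^2 - 9*k + 36) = (k - 3)*(k - 1)*(k + 3)*(k^2 - k - 12) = (k - 4)*(k - 3)*(k - 1)*(k + 3)*(k + 3)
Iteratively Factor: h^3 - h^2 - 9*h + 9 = (h + 3)*(h^2 - 4*h + 3) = (h - 1)*(h + 3)*(h - 3)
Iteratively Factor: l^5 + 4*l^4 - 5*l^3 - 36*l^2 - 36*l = (l - 3)*(l^4 + 7*l^3 + 16*l^2 + 12*l) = (l - 3)*(l + 2)*(l^3 + 5*l^2 + 6*l) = (l - 3)*(l + 2)*(l + 3)*(l^2 + 2*l) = (l - 3)*(l + 2)^2*(l + 3)*(l)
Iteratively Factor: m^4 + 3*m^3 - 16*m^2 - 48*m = (m + 3)*(m^3 - 16*m) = (m - 4)*(m + 3)*(m^2 + 4*m) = (m - 4)*(m + 3)*(m + 4)*(m)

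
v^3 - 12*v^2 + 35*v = v*(v - 7)*(v - 5)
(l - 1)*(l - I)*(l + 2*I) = l^3 - l^2 + I*l^2 + 2*l - I*l - 2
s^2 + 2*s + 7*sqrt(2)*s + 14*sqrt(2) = (s + 2)*(s + 7*sqrt(2))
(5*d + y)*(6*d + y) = 30*d^2 + 11*d*y + y^2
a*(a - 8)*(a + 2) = a^3 - 6*a^2 - 16*a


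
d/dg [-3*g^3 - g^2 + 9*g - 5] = -9*g^2 - 2*g + 9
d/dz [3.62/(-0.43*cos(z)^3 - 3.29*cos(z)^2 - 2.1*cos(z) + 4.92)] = (4.6698*sin(z)^2 - 23.8196*cos(z) - 12.2718)*sin(z)/(0.43*cos(z)^3 + 3.29*cos(z)^2 + 2.1*cos(z) - 4.92)^2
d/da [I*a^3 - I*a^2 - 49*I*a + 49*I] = I*(3*a^2 - 2*a - 49)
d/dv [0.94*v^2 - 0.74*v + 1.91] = 1.88*v - 0.74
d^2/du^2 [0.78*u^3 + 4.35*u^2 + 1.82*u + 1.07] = 4.68*u + 8.7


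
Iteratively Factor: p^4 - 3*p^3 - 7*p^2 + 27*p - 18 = (p - 2)*(p^3 - p^2 - 9*p + 9) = (p - 3)*(p - 2)*(p^2 + 2*p - 3) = (p - 3)*(p - 2)*(p - 1)*(p + 3)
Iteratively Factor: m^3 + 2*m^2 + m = (m + 1)*(m^2 + m) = m*(m + 1)*(m + 1)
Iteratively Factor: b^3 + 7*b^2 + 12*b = (b)*(b^2 + 7*b + 12) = b*(b + 3)*(b + 4)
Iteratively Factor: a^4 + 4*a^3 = (a)*(a^3 + 4*a^2) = a^2*(a^2 + 4*a) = a^3*(a + 4)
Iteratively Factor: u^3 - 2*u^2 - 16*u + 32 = (u + 4)*(u^2 - 6*u + 8) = (u - 4)*(u + 4)*(u - 2)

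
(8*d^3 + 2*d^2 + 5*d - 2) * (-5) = -40*d^3 - 10*d^2 - 25*d + 10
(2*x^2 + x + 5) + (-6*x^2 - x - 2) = 3 - 4*x^2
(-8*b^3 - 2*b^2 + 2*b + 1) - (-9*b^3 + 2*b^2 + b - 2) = b^3 - 4*b^2 + b + 3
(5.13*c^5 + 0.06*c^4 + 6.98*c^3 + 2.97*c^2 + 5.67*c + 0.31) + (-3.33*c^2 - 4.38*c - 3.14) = 5.13*c^5 + 0.06*c^4 + 6.98*c^3 - 0.36*c^2 + 1.29*c - 2.83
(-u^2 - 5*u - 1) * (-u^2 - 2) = u^4 + 5*u^3 + 3*u^2 + 10*u + 2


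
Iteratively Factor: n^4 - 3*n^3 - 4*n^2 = (n)*(n^3 - 3*n^2 - 4*n) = n*(n + 1)*(n^2 - 4*n) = n^2*(n + 1)*(n - 4)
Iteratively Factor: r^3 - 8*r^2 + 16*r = (r)*(r^2 - 8*r + 16) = r*(r - 4)*(r - 4)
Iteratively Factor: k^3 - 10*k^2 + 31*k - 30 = (k - 3)*(k^2 - 7*k + 10) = (k - 3)*(k - 2)*(k - 5)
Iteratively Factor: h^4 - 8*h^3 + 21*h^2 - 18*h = (h)*(h^3 - 8*h^2 + 21*h - 18) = h*(h - 3)*(h^2 - 5*h + 6) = h*(h - 3)*(h - 2)*(h - 3)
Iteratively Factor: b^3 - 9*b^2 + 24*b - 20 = (b - 2)*(b^2 - 7*b + 10) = (b - 5)*(b - 2)*(b - 2)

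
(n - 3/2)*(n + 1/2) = n^2 - n - 3/4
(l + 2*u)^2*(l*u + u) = l^3*u + 4*l^2*u^2 + l^2*u + 4*l*u^3 + 4*l*u^2 + 4*u^3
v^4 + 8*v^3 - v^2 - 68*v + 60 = (v - 2)*(v - 1)*(v + 5)*(v + 6)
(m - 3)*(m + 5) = m^2 + 2*m - 15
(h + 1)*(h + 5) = h^2 + 6*h + 5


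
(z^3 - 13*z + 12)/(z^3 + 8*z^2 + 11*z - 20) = (z - 3)/(z + 5)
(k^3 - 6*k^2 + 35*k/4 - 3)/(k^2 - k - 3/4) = (2*k^2 - 9*k + 4)/(2*k + 1)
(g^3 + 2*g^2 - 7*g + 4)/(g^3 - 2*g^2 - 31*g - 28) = (g^2 - 2*g + 1)/(g^2 - 6*g - 7)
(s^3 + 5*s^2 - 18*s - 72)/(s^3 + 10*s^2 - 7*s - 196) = (s^2 + 9*s + 18)/(s^2 + 14*s + 49)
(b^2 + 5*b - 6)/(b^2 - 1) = (b + 6)/(b + 1)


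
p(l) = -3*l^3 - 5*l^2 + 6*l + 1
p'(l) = -9*l^2 - 10*l + 6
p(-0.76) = -5.13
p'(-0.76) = 8.40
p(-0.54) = -3.23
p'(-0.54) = 8.78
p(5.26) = -542.37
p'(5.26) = -295.61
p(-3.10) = 23.72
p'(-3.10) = -49.49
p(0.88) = 0.36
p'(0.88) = -9.77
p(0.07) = 1.39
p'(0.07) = 5.26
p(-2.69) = 7.07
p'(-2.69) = -32.22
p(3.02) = -109.11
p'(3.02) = -106.28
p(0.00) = 1.00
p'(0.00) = 6.00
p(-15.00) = 8911.00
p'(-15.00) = -1869.00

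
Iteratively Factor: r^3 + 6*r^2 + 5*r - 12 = (r + 3)*(r^2 + 3*r - 4) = (r - 1)*(r + 3)*(r + 4)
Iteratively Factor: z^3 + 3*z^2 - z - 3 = (z - 1)*(z^2 + 4*z + 3) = (z - 1)*(z + 3)*(z + 1)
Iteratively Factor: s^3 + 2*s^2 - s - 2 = (s + 2)*(s^2 - 1) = (s + 1)*(s + 2)*(s - 1)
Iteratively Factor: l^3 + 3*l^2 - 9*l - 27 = (l - 3)*(l^2 + 6*l + 9) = (l - 3)*(l + 3)*(l + 3)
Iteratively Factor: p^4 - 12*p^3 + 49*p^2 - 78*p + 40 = (p - 4)*(p^3 - 8*p^2 + 17*p - 10) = (p - 4)*(p - 1)*(p^2 - 7*p + 10) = (p - 4)*(p - 2)*(p - 1)*(p - 5)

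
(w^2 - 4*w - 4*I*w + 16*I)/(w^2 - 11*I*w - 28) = (w - 4)/(w - 7*I)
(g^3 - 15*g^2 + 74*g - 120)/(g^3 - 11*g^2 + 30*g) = (g - 4)/g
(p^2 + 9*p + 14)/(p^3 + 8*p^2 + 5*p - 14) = 1/(p - 1)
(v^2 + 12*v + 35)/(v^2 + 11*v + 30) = (v + 7)/(v + 6)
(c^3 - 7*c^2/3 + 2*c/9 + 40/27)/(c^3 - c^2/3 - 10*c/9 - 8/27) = (3*c - 5)/(3*c + 1)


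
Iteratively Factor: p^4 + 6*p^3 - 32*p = (p - 2)*(p^3 + 8*p^2 + 16*p) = (p - 2)*(p + 4)*(p^2 + 4*p) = p*(p - 2)*(p + 4)*(p + 4)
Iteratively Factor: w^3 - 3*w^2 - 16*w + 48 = (w + 4)*(w^2 - 7*w + 12) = (w - 3)*(w + 4)*(w - 4)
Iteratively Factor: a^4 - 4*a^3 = (a)*(a^3 - 4*a^2) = a^2*(a^2 - 4*a) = a^2*(a - 4)*(a)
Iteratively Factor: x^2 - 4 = (x - 2)*(x + 2)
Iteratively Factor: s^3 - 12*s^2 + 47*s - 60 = (s - 4)*(s^2 - 8*s + 15) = (s - 5)*(s - 4)*(s - 3)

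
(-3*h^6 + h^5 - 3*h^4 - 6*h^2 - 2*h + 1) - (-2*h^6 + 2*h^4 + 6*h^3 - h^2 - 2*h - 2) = -h^6 + h^5 - 5*h^4 - 6*h^3 - 5*h^2 + 3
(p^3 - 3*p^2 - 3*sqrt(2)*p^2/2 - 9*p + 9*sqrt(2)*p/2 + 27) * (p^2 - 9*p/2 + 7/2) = p^5 - 15*p^4/2 - 3*sqrt(2)*p^4/2 + 8*p^3 + 45*sqrt(2)*p^3/4 - 51*sqrt(2)*p^2/2 + 57*p^2 - 153*p + 63*sqrt(2)*p/4 + 189/2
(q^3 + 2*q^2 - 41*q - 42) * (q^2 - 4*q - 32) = q^5 - 2*q^4 - 81*q^3 + 58*q^2 + 1480*q + 1344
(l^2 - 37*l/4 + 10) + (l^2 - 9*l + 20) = 2*l^2 - 73*l/4 + 30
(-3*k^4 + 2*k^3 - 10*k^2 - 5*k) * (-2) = 6*k^4 - 4*k^3 + 20*k^2 + 10*k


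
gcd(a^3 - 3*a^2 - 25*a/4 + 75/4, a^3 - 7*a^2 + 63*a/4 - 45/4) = a^2 - 11*a/2 + 15/2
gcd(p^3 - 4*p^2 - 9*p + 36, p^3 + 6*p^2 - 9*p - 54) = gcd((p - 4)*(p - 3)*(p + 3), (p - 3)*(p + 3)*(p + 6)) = p^2 - 9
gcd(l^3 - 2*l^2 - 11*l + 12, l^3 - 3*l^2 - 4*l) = l - 4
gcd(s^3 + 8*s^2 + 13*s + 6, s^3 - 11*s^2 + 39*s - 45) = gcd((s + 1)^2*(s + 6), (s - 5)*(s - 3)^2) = 1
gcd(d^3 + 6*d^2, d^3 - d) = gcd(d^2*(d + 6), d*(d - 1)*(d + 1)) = d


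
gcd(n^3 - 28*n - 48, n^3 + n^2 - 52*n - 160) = n + 4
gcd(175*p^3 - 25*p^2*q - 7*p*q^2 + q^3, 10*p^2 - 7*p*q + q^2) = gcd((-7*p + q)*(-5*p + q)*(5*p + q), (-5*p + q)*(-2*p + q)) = 5*p - q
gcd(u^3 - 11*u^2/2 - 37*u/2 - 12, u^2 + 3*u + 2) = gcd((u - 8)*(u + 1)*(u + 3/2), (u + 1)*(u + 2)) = u + 1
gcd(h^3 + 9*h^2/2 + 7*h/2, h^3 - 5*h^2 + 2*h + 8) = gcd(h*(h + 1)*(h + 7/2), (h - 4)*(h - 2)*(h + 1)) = h + 1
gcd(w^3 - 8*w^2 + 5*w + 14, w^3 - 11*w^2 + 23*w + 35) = w^2 - 6*w - 7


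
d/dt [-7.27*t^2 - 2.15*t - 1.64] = -14.54*t - 2.15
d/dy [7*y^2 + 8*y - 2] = 14*y + 8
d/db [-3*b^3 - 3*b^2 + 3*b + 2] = -9*b^2 - 6*b + 3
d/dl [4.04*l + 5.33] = 4.04000000000000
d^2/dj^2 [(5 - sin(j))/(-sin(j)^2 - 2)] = (-9*sin(j)^5 + 20*sin(j)^4 - 70*sin(j)^2 - sin(j)/2 - 6*sin(3*j) + sin(5*j)/2 + 20)/(sin(j)^2 + 2)^3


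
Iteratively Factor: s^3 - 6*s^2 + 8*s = (s - 2)*(s^2 - 4*s) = s*(s - 2)*(s - 4)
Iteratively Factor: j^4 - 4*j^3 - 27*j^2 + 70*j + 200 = (j + 2)*(j^3 - 6*j^2 - 15*j + 100) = (j - 5)*(j + 2)*(j^2 - j - 20) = (j - 5)^2*(j + 2)*(j + 4)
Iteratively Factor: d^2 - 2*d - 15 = (d - 5)*(d + 3)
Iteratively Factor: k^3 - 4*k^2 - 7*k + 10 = (k + 2)*(k^2 - 6*k + 5) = (k - 1)*(k + 2)*(k - 5)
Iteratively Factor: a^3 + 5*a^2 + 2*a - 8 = (a + 4)*(a^2 + a - 2) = (a - 1)*(a + 4)*(a + 2)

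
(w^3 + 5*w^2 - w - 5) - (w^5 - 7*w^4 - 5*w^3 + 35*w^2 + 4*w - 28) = -w^5 + 7*w^4 + 6*w^3 - 30*w^2 - 5*w + 23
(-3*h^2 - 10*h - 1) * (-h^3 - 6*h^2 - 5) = 3*h^5 + 28*h^4 + 61*h^3 + 21*h^2 + 50*h + 5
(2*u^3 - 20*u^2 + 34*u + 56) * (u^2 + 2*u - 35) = 2*u^5 - 16*u^4 - 76*u^3 + 824*u^2 - 1078*u - 1960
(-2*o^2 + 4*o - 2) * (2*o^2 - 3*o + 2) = -4*o^4 + 14*o^3 - 20*o^2 + 14*o - 4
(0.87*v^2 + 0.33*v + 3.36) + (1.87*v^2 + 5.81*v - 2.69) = 2.74*v^2 + 6.14*v + 0.67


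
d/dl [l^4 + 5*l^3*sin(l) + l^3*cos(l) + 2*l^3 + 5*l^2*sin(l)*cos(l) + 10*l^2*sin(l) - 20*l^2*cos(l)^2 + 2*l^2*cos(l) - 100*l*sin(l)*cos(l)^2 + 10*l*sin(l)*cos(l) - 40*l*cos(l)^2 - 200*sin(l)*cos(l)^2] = -l^3*sin(l) + 5*l^3*cos(l) + 4*l^3 + 20*l^2*sin(2*l) + 13*sqrt(2)*l^2*sin(l + pi/4) + 5*l^2*cos(2*l) + 6*l^2 + 20*l*sin(l) + 45*l*sin(2*l) - 21*l*cos(l) - 10*l*cos(2*l) - 75*l*cos(3*l) - 20*l - 25*sin(l) + 5*sin(2*l) - 25*sin(3*l) - 50*cos(l) - 20*cos(2*l) - 150*cos(3*l) - 20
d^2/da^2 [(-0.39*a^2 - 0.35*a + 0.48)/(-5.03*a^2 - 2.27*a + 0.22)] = (8.804512*a^3 - 70.277148*a^2 - 30.560268*a - 5.621788)/(127.263527*a^6 + 172.299129*a^5 + 61.058667*a^4 - 3.374809*a^3 - 2.670558*a^2 + 0.329604*a - 0.010648)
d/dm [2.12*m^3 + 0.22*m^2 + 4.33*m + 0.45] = 6.36*m^2 + 0.44*m + 4.33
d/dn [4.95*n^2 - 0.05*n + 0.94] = 9.9*n - 0.05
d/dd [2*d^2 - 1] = 4*d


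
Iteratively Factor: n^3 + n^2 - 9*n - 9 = (n - 3)*(n^2 + 4*n + 3) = (n - 3)*(n + 3)*(n + 1)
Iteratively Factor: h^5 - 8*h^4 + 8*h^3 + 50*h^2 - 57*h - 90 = (h - 3)*(h^4 - 5*h^3 - 7*h^2 + 29*h + 30) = (h - 3)^2*(h^3 - 2*h^2 - 13*h - 10) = (h - 3)^2*(h + 2)*(h^2 - 4*h - 5) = (h - 5)*(h - 3)^2*(h + 2)*(h + 1)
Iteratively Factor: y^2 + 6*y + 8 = (y + 2)*(y + 4)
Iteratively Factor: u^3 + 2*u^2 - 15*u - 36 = (u + 3)*(u^2 - u - 12) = (u - 4)*(u + 3)*(u + 3)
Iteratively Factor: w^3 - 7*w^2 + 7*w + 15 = (w - 5)*(w^2 - 2*w - 3) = (w - 5)*(w - 3)*(w + 1)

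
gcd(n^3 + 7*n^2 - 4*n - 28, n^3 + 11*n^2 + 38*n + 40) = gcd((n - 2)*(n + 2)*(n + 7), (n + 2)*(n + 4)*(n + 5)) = n + 2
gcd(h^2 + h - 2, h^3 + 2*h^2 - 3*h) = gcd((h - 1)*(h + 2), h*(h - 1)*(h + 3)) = h - 1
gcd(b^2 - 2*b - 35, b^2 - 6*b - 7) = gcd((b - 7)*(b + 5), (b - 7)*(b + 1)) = b - 7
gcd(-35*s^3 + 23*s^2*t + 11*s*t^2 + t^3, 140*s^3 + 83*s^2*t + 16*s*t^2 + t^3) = 35*s^2 + 12*s*t + t^2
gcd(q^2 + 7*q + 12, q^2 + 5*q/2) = 1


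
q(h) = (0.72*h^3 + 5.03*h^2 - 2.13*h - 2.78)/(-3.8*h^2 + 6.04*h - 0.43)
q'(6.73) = -0.12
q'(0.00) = 95.77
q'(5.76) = -0.09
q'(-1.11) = 0.40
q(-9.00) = 0.28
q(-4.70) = -0.39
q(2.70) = -3.58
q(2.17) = -4.53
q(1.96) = -5.58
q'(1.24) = 19.66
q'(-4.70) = -0.13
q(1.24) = 3.03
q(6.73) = -3.26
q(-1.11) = -0.41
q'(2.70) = 0.93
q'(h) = (7.6*h - 6.04)*(0.72*h^3 + 5.03*h^2 - 2.13*h - 2.78)/(-3.8*h^2 + 6.04*h - 0.43)^2 + (2.16*h^2 + 10.06*h - 2.13)/(-3.8*h^2 + 6.04*h - 0.43)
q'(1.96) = 7.37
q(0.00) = 6.47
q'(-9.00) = -0.17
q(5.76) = -3.16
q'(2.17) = 3.35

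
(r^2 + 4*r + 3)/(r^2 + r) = (r + 3)/r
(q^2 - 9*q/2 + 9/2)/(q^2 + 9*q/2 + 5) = (2*q^2 - 9*q + 9)/(2*q^2 + 9*q + 10)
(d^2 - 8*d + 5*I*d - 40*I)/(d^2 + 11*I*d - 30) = (d - 8)/(d + 6*I)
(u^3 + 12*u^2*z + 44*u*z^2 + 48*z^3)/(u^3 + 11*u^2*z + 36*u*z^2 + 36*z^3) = (u + 4*z)/(u + 3*z)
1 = 1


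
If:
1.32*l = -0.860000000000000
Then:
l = -0.65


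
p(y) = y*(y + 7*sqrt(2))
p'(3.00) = 15.90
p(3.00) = 38.70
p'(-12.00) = -14.10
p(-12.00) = 25.21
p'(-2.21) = 5.48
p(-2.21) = -16.99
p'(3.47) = 16.84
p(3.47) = 46.39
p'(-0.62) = 8.66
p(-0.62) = -5.75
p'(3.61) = 17.12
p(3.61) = 48.77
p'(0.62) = 11.14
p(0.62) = 6.52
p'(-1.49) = 6.92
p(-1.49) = -12.53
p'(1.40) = 12.70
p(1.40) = 15.82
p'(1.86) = 13.62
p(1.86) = 21.87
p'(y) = 2*y + 7*sqrt(2)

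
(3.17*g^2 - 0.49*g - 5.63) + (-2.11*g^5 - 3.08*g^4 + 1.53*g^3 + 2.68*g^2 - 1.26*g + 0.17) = -2.11*g^5 - 3.08*g^4 + 1.53*g^3 + 5.85*g^2 - 1.75*g - 5.46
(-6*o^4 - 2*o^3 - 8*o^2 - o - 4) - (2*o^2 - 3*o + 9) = -6*o^4 - 2*o^3 - 10*o^2 + 2*o - 13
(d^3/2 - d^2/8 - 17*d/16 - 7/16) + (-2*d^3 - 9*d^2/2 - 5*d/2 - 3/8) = -3*d^3/2 - 37*d^2/8 - 57*d/16 - 13/16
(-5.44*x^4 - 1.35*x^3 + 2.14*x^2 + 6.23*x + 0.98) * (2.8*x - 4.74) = -15.232*x^5 + 22.0056*x^4 + 12.391*x^3 + 7.3004*x^2 - 26.7862*x - 4.6452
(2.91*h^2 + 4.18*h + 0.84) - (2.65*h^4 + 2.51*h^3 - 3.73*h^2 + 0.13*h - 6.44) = -2.65*h^4 - 2.51*h^3 + 6.64*h^2 + 4.05*h + 7.28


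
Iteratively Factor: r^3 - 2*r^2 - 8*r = (r - 4)*(r^2 + 2*r) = r*(r - 4)*(r + 2)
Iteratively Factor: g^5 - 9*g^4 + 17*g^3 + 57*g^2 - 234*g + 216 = (g + 3)*(g^4 - 12*g^3 + 53*g^2 - 102*g + 72) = (g - 3)*(g + 3)*(g^3 - 9*g^2 + 26*g - 24) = (g - 3)*(g - 2)*(g + 3)*(g^2 - 7*g + 12) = (g - 3)^2*(g - 2)*(g + 3)*(g - 4)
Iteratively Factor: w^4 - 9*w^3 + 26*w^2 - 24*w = (w - 2)*(w^3 - 7*w^2 + 12*w) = (w - 4)*(w - 2)*(w^2 - 3*w) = (w - 4)*(w - 3)*(w - 2)*(w)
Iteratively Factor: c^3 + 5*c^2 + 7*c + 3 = (c + 3)*(c^2 + 2*c + 1) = (c + 1)*(c + 3)*(c + 1)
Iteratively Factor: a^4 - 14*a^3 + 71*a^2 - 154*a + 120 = (a - 3)*(a^3 - 11*a^2 + 38*a - 40) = (a - 4)*(a - 3)*(a^2 - 7*a + 10) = (a - 5)*(a - 4)*(a - 3)*(a - 2)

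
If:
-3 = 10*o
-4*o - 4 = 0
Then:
No Solution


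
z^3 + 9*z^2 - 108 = (z - 3)*(z + 6)^2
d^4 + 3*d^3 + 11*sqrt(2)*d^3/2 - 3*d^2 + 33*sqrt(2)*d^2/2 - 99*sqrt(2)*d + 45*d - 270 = (d - 3)*(d + 6)*(d + 5*sqrt(2)/2)*(d + 3*sqrt(2))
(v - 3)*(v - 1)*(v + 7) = v^3 + 3*v^2 - 25*v + 21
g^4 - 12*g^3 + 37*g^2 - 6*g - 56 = (g - 7)*(g - 4)*(g - 2)*(g + 1)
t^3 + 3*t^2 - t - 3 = (t - 1)*(t + 1)*(t + 3)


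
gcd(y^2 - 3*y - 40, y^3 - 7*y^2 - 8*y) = y - 8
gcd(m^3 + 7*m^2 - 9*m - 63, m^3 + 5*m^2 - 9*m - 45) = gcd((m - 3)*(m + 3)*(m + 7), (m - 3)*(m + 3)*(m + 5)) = m^2 - 9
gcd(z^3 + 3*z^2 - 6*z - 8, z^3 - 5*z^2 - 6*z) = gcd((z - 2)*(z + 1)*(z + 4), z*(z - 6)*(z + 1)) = z + 1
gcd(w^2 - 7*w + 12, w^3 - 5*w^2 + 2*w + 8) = w - 4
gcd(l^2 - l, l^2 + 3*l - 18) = 1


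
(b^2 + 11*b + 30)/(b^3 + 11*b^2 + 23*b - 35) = (b + 6)/(b^2 + 6*b - 7)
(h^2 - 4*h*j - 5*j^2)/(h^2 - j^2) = (h - 5*j)/(h - j)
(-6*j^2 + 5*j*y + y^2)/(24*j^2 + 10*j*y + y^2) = (-j + y)/(4*j + y)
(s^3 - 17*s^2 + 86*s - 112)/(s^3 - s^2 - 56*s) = (s^2 - 9*s + 14)/(s*(s + 7))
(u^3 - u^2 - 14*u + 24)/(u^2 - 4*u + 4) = (u^2 + u - 12)/(u - 2)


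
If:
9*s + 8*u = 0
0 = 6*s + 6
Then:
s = -1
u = 9/8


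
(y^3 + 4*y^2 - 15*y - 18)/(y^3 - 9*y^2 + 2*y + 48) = (y^2 + 7*y + 6)/(y^2 - 6*y - 16)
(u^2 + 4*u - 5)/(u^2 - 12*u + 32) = (u^2 + 4*u - 5)/(u^2 - 12*u + 32)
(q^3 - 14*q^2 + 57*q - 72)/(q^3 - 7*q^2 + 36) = (q^2 - 11*q + 24)/(q^2 - 4*q - 12)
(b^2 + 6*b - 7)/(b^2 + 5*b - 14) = (b - 1)/(b - 2)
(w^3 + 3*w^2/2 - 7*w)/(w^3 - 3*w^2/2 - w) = (2*w + 7)/(2*w + 1)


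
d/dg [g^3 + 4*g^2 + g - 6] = 3*g^2 + 8*g + 1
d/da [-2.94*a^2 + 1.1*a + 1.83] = 1.1 - 5.88*a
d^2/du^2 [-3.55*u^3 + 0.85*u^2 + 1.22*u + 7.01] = 1.7 - 21.3*u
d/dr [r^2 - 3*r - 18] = 2*r - 3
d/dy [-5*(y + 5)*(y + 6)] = -10*y - 55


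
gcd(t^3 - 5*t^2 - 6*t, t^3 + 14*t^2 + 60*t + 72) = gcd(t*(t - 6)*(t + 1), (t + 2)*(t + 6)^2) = 1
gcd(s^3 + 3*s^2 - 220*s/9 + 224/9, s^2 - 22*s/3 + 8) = s - 4/3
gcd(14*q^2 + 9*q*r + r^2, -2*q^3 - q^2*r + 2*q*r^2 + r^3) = 2*q + r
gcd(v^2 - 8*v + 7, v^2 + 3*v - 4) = v - 1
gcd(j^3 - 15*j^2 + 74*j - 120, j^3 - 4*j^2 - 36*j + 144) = j^2 - 10*j + 24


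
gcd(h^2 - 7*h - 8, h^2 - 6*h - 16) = h - 8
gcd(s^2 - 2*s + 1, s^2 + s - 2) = s - 1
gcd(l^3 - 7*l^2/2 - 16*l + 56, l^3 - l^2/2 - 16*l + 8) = l^2 - 16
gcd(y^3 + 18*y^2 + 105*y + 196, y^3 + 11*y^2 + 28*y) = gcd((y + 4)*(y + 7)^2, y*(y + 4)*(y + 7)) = y^2 + 11*y + 28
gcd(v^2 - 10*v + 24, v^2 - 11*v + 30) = v - 6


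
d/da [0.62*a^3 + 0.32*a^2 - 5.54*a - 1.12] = 1.86*a^2 + 0.64*a - 5.54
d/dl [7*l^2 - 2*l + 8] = 14*l - 2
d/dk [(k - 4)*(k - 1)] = 2*k - 5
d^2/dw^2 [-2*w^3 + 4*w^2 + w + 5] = 8 - 12*w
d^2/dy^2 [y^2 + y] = 2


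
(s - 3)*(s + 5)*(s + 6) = s^3 + 8*s^2 - 3*s - 90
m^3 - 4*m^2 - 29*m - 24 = (m - 8)*(m + 1)*(m + 3)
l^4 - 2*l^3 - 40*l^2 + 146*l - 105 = (l - 5)*(l - 3)*(l - 1)*(l + 7)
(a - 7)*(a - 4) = a^2 - 11*a + 28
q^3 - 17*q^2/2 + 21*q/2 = q*(q - 7)*(q - 3/2)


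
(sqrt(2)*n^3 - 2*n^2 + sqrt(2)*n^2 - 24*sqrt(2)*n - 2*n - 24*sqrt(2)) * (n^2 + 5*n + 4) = sqrt(2)*n^5 - 2*n^4 + 6*sqrt(2)*n^4 - 15*sqrt(2)*n^3 - 12*n^3 - 140*sqrt(2)*n^2 - 18*n^2 - 216*sqrt(2)*n - 8*n - 96*sqrt(2)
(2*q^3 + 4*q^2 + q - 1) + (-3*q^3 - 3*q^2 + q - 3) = -q^3 + q^2 + 2*q - 4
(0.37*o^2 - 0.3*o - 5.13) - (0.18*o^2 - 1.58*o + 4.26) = 0.19*o^2 + 1.28*o - 9.39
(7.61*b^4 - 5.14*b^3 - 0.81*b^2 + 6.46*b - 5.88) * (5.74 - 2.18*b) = -16.5898*b^5 + 54.8866*b^4 - 27.7378*b^3 - 18.7322*b^2 + 49.8988*b - 33.7512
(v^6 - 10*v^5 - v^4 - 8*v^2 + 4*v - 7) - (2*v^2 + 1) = v^6 - 10*v^5 - v^4 - 10*v^2 + 4*v - 8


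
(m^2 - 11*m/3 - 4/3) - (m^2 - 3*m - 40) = 116/3 - 2*m/3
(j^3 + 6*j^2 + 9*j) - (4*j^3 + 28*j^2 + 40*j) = -3*j^3 - 22*j^2 - 31*j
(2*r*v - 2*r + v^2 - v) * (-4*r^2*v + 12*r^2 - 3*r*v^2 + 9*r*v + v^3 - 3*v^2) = -8*r^3*v^2 + 32*r^3*v - 24*r^3 - 10*r^2*v^3 + 40*r^2*v^2 - 30*r^2*v - r*v^4 + 4*r*v^3 - 3*r*v^2 + v^5 - 4*v^4 + 3*v^3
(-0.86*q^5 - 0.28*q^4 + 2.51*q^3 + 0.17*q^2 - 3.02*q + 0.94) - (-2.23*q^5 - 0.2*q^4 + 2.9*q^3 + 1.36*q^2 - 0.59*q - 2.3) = 1.37*q^5 - 0.08*q^4 - 0.39*q^3 - 1.19*q^2 - 2.43*q + 3.24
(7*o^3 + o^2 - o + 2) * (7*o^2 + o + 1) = 49*o^5 + 14*o^4 + o^3 + 14*o^2 + o + 2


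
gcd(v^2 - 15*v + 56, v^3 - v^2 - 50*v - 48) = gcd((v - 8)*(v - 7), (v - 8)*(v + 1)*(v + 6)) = v - 8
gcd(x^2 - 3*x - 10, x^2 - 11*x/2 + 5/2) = x - 5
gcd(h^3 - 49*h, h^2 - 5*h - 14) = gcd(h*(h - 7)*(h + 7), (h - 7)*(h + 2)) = h - 7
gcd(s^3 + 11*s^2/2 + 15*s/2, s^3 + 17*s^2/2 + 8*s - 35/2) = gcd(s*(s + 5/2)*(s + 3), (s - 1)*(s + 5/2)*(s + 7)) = s + 5/2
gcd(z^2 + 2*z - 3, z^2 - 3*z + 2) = z - 1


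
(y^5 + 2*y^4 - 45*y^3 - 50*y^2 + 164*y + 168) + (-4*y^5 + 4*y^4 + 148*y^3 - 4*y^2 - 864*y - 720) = -3*y^5 + 6*y^4 + 103*y^3 - 54*y^2 - 700*y - 552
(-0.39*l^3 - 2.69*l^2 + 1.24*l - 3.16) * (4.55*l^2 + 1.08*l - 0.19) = -1.7745*l^5 - 12.6607*l^4 + 2.8109*l^3 - 12.5277*l^2 - 3.6484*l + 0.6004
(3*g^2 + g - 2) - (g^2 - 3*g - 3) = 2*g^2 + 4*g + 1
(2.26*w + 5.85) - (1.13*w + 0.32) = 1.13*w + 5.53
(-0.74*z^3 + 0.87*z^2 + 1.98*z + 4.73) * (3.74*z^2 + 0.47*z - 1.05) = -2.7676*z^5 + 2.906*z^4 + 8.5911*z^3 + 17.7073*z^2 + 0.1441*z - 4.9665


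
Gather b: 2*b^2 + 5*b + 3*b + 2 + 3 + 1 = 2*b^2 + 8*b + 6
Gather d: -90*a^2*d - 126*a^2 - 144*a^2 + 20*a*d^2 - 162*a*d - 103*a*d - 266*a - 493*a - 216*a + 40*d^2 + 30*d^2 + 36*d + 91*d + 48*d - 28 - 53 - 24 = -270*a^2 - 975*a + d^2*(20*a + 70) + d*(-90*a^2 - 265*a + 175) - 105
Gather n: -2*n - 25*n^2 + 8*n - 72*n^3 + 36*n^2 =-72*n^3 + 11*n^2 + 6*n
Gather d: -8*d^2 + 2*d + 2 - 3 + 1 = -8*d^2 + 2*d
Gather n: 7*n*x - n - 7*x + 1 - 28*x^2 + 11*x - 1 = n*(7*x - 1) - 28*x^2 + 4*x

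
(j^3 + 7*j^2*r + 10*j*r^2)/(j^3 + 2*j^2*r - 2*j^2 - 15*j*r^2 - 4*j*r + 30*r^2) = j*(-j - 2*r)/(-j^2 + 3*j*r + 2*j - 6*r)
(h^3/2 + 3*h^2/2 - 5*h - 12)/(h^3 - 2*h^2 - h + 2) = (h^3 + 3*h^2 - 10*h - 24)/(2*(h^3 - 2*h^2 - h + 2))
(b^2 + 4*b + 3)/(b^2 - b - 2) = (b + 3)/(b - 2)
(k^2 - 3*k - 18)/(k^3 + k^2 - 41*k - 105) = (k - 6)/(k^2 - 2*k - 35)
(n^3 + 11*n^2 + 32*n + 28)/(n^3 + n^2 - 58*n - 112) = (n + 2)/(n - 8)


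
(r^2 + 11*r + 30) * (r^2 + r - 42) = r^4 + 12*r^3 - r^2 - 432*r - 1260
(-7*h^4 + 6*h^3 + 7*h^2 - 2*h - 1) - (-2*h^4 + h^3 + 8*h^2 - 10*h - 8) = -5*h^4 + 5*h^3 - h^2 + 8*h + 7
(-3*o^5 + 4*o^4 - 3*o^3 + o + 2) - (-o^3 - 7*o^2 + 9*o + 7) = -3*o^5 + 4*o^4 - 2*o^3 + 7*o^2 - 8*o - 5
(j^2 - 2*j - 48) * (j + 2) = j^3 - 52*j - 96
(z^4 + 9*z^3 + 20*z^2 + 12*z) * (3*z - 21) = 3*z^5 + 6*z^4 - 129*z^3 - 384*z^2 - 252*z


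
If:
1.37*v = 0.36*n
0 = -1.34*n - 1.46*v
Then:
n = 0.00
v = 0.00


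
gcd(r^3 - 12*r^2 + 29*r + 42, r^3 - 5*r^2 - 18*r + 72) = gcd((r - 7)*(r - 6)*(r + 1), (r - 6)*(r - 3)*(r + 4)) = r - 6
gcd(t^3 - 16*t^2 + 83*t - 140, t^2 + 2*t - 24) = t - 4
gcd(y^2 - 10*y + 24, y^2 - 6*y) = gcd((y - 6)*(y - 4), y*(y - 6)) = y - 6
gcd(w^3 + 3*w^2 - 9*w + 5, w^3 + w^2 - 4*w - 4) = 1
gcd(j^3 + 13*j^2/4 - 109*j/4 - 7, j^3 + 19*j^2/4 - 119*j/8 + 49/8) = j + 7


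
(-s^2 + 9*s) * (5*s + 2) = -5*s^3 + 43*s^2 + 18*s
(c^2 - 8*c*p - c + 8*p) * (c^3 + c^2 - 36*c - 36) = c^5 - 8*c^4*p - 37*c^3 + 296*c^2*p + 36*c - 288*p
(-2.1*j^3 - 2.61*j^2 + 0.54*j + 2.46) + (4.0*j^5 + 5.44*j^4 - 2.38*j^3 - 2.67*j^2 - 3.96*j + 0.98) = 4.0*j^5 + 5.44*j^4 - 4.48*j^3 - 5.28*j^2 - 3.42*j + 3.44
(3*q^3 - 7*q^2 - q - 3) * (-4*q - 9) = -12*q^4 + q^3 + 67*q^2 + 21*q + 27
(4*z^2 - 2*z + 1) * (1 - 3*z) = -12*z^3 + 10*z^2 - 5*z + 1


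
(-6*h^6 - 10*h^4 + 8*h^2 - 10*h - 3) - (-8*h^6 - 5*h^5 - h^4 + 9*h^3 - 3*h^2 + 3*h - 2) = 2*h^6 + 5*h^5 - 9*h^4 - 9*h^3 + 11*h^2 - 13*h - 1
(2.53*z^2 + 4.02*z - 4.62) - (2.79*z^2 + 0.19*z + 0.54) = -0.26*z^2 + 3.83*z - 5.16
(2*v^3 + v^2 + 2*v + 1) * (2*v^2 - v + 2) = 4*v^5 + 7*v^3 + 2*v^2 + 3*v + 2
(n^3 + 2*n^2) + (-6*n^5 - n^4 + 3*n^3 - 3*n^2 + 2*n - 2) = -6*n^5 - n^4 + 4*n^3 - n^2 + 2*n - 2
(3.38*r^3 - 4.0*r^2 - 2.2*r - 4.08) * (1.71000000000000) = 5.7798*r^3 - 6.84*r^2 - 3.762*r - 6.9768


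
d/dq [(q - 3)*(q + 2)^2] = (q + 2)*(3*q - 4)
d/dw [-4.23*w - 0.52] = -4.23000000000000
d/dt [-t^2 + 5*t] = 5 - 2*t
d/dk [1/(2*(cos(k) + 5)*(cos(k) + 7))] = (cos(k) + 6)*sin(k)/((cos(k) + 5)^2*(cos(k) + 7)^2)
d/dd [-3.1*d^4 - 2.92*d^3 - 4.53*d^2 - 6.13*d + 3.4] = -12.4*d^3 - 8.76*d^2 - 9.06*d - 6.13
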